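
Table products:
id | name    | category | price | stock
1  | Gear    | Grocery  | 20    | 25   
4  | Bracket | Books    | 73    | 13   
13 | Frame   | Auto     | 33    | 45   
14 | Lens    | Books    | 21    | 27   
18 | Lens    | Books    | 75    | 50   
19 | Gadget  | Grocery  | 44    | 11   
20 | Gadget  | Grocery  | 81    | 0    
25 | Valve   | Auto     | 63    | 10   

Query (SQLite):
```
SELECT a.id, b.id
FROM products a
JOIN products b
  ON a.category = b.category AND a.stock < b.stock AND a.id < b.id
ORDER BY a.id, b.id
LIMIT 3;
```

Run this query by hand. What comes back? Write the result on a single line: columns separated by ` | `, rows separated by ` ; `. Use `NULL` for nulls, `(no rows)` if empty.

Pairs (a,b) with same category, a.stock < b.stock, a.id < b.id.
category groups: Auto:{13,25} Books:{4,14,18} Grocery:{1,19,20}
Ordered by (a.id, b.id); first 3.

4 | 14 ; 4 | 18 ; 14 | 18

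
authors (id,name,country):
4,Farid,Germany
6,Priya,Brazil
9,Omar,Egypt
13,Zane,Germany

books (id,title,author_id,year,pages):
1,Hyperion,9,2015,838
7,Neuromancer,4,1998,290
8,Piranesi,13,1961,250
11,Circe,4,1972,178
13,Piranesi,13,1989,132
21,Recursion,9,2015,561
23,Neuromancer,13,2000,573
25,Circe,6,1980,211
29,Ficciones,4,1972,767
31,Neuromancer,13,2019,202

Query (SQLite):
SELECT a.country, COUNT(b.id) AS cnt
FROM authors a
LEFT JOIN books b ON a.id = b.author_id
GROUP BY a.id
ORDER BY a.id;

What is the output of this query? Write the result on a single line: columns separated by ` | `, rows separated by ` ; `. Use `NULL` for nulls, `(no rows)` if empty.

Germany | 3 ; Brazil | 1 ; Egypt | 2 ; Germany | 4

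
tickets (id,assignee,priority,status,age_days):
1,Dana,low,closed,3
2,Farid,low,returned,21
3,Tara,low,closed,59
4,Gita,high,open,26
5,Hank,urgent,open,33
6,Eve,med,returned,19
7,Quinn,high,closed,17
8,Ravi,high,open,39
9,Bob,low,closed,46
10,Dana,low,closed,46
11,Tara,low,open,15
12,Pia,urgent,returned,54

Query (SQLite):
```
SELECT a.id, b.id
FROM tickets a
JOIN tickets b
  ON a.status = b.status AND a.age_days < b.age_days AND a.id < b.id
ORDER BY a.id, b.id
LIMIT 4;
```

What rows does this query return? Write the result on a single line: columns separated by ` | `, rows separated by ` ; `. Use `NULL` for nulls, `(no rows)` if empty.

1 | 3 ; 1 | 7 ; 1 | 9 ; 1 | 10

Pairs (a,b) with same status, a.age_days < b.age_days, a.id < b.id.
status groups: closed:{1,3,7,9,10} open:{4,5,8,11} returned:{2,6,12}
Ordered by (a.id, b.id); first 4.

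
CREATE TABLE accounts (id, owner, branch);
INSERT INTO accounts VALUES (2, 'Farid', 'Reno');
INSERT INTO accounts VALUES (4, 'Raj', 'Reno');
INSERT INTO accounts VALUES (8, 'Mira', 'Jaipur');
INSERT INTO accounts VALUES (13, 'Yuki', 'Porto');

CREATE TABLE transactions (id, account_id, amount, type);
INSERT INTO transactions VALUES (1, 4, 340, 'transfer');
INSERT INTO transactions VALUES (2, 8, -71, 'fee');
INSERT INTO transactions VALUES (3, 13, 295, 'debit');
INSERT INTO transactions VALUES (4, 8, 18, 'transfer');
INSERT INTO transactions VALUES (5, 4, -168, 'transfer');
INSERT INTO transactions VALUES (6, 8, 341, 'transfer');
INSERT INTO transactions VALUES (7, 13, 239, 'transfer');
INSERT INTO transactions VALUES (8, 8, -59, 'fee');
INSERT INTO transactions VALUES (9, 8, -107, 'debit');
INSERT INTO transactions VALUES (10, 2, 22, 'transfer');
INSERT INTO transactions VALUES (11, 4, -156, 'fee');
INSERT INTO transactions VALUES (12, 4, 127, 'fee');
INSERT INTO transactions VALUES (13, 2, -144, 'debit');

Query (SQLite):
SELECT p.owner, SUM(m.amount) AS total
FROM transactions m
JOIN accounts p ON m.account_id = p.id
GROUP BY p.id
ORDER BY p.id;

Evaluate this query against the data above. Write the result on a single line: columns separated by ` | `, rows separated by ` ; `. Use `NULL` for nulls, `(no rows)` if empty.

Farid | -122 ; Raj | 143 ; Mira | 122 ; Yuki | 534

Join each transactions row to its accounts via account_id.
Group joined rows by accounts.id; compute SUM(m.amount) per group.
  2: ids {10, 13} → SUM(m.amount)=-122
  4: ids {1, 5, 11, 12} → SUM(m.amount)=143
  8: ids {2, 4, 6, 8, 9} → SUM(m.amount)=122
  13: ids {3, 7} → SUM(m.amount)=534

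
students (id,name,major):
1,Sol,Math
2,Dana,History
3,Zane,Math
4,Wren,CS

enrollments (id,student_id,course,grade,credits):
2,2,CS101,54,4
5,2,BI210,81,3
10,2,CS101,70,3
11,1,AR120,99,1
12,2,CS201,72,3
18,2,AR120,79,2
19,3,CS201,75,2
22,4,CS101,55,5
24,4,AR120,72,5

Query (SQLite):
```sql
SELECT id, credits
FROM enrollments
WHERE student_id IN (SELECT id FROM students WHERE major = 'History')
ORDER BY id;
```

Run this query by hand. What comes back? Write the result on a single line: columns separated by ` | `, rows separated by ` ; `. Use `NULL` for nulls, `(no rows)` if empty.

2 | 4 ; 5 | 3 ; 10 | 3 ; 12 | 3 ; 18 | 2

Inner query: students.id where major = 'History'.
Outer: keep enrollments rows whose student_id is in that set.
Inner query → {2}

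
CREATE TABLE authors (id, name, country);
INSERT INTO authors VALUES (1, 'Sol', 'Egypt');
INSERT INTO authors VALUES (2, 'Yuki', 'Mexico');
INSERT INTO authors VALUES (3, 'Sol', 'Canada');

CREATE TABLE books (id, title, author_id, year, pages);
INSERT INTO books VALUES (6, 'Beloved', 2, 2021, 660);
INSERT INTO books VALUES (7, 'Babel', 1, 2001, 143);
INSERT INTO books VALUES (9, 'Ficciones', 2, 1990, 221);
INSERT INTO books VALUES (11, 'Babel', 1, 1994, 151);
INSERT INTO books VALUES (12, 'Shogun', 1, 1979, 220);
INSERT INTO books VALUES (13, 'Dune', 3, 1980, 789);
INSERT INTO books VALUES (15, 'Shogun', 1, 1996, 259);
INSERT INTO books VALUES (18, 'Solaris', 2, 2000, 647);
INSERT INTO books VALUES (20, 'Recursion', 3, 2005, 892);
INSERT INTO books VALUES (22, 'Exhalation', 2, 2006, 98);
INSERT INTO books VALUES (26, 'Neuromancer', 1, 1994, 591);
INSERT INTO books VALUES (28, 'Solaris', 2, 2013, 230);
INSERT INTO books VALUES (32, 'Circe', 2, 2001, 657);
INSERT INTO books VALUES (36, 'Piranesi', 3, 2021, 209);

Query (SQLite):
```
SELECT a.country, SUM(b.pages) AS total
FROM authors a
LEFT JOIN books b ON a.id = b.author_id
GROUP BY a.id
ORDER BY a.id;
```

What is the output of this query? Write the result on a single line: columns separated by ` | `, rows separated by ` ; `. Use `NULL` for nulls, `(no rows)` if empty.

LEFT JOIN keeps every authors row; unmatched ones get NULL for books columns.
Group by authors.id and compute SUM(b.pages). SUM over an all-NULL group is NULL.
  1: ids {7, 11, 12, 15, 26} → SUM(b.pages)=1364
  2: ids {6, 9, 18, 22, 28, 32} → SUM(b.pages)=2513
  3: ids {13, 20, 36} → SUM(b.pages)=1890

Egypt | 1364 ; Mexico | 2513 ; Canada | 1890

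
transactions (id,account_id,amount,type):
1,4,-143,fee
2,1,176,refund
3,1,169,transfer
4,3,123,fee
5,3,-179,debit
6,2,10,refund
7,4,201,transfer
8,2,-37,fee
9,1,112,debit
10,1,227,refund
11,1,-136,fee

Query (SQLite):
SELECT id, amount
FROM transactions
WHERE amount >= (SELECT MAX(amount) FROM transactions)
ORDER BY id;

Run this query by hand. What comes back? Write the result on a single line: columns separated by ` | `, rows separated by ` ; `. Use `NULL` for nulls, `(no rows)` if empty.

Scalar subquery: MAX(amount) over all transactions rows = 227.
Keep rows where amount >= that value.

10 | 227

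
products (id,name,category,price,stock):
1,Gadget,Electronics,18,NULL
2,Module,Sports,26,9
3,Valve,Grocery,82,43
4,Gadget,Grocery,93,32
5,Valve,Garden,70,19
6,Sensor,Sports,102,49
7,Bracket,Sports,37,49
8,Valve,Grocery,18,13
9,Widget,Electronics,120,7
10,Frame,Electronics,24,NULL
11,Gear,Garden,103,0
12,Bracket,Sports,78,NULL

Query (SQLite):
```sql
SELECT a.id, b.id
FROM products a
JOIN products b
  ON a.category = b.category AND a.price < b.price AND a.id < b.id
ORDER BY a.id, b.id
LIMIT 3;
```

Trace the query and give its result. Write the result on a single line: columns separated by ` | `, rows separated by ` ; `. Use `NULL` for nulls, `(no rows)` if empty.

1 | 9 ; 1 | 10 ; 2 | 6

Pairs (a,b) with same category, a.price < b.price, a.id < b.id.
category groups: Electronics:{1,9,10} Garden:{5,11} Grocery:{3,4,8} Sports:{2,6,7,12}
Ordered by (a.id, b.id); first 3.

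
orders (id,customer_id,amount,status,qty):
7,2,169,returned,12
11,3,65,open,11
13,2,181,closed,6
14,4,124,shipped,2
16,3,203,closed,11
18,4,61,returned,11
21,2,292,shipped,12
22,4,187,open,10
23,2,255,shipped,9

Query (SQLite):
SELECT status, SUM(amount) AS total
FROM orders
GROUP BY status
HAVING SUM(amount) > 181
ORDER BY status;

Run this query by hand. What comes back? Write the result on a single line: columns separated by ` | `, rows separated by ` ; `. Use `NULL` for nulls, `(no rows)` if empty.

closed | 384 ; open | 252 ; returned | 230 ; shipped | 671

Partition orders by status; compute SUM(amount) within each group.
HAVING: keep groups where SUM(amount) > 181.
  closed: ids {13, 16} → SUM(amount)=384
  open: ids {11, 22} → SUM(amount)=252
  returned: ids {7, 18} → SUM(amount)=230
  shipped: ids {14, 21, 23} → SUM(amount)=671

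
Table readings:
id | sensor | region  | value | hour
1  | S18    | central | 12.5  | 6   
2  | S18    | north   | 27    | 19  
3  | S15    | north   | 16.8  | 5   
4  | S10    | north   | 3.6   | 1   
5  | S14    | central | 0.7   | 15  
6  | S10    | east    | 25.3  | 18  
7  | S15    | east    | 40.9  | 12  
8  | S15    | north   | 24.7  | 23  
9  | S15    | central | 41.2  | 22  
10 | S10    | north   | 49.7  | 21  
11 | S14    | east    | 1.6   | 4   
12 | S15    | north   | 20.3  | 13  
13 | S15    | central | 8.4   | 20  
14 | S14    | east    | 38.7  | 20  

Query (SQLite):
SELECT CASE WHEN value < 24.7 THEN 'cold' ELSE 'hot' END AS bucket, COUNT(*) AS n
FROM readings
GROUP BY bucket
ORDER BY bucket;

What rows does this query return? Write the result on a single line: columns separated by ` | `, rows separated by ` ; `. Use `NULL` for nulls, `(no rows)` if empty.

Bucket rows by value < 24.7 → 'cold' else 'hot'; count each bucket.

cold | 7 ; hot | 7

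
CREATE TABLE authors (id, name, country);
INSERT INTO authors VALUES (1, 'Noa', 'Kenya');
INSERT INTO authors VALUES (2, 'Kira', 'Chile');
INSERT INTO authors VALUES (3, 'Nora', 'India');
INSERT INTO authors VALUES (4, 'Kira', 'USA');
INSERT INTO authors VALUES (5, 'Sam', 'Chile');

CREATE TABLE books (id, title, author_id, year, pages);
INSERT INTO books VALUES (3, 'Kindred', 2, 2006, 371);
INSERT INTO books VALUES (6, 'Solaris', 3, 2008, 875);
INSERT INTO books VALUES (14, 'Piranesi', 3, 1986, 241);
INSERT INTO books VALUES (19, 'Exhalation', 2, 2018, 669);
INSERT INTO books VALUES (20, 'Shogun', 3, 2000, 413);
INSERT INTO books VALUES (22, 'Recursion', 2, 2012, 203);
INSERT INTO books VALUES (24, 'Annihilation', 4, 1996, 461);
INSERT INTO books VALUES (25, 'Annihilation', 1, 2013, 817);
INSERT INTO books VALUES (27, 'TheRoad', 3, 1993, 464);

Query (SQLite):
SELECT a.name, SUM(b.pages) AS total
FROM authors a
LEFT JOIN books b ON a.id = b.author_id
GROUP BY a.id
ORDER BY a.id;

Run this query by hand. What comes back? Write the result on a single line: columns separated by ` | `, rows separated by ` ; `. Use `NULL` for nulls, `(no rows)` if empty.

Noa | 817 ; Kira | 1243 ; Nora | 1993 ; Kira | 461 ; Sam | NULL

LEFT JOIN keeps every authors row; unmatched ones get NULL for books columns.
Group by authors.id and compute SUM(b.pages). SUM over an all-NULL group is NULL.
  1: ids {25} → SUM(b.pages)=817
  2: ids {3, 19, 22} → SUM(b.pages)=1243
  3: ids {6, 14, 20, 27} → SUM(b.pages)=1993
  4: ids {24} → SUM(b.pages)=461
  5: ids {—} → SUM(b.pages)=NULL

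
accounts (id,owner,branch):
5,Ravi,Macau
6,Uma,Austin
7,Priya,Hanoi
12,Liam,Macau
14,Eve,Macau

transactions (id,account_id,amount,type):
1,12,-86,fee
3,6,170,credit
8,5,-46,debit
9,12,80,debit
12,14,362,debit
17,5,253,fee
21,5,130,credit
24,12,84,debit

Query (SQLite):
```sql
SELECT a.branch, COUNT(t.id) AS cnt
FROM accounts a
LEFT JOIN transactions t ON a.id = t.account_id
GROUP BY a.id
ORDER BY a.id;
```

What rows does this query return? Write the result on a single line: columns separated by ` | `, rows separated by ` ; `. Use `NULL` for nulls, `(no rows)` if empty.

Macau | 3 ; Austin | 1 ; Hanoi | 0 ; Macau | 3 ; Macau | 1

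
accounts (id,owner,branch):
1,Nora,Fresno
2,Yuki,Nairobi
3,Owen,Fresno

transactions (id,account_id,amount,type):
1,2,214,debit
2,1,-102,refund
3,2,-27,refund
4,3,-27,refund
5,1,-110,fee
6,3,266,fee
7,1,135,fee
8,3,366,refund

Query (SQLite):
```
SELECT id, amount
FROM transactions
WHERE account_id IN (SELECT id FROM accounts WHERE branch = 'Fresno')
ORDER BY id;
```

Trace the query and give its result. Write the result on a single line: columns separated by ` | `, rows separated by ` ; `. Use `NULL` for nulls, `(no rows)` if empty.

2 | -102 ; 4 | -27 ; 5 | -110 ; 6 | 266 ; 7 | 135 ; 8 | 366

Inner query: accounts.id where branch = 'Fresno'.
Outer: keep transactions rows whose account_id is in that set.
Inner query → {1, 3}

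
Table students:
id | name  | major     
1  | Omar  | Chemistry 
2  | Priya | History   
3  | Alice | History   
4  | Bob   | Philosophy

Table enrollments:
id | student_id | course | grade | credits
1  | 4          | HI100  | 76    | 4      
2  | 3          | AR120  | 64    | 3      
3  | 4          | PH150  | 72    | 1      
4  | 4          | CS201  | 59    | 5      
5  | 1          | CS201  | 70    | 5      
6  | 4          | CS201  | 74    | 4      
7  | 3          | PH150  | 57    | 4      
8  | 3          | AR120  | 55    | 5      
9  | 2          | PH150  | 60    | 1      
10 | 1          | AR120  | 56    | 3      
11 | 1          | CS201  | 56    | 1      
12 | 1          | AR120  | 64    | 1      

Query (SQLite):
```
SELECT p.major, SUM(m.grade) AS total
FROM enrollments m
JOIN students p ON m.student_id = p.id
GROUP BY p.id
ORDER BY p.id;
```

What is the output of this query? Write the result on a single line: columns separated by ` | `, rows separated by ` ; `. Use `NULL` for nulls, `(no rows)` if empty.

Chemistry | 246 ; History | 60 ; History | 176 ; Philosophy | 281

Join each enrollments row to its students via student_id.
Group joined rows by students.id; compute SUM(m.grade) per group.
  1: ids {5, 10, 11, 12} → SUM(m.grade)=246
  2: ids {9} → SUM(m.grade)=60
  3: ids {2, 7, 8} → SUM(m.grade)=176
  4: ids {1, 3, 4, 6} → SUM(m.grade)=281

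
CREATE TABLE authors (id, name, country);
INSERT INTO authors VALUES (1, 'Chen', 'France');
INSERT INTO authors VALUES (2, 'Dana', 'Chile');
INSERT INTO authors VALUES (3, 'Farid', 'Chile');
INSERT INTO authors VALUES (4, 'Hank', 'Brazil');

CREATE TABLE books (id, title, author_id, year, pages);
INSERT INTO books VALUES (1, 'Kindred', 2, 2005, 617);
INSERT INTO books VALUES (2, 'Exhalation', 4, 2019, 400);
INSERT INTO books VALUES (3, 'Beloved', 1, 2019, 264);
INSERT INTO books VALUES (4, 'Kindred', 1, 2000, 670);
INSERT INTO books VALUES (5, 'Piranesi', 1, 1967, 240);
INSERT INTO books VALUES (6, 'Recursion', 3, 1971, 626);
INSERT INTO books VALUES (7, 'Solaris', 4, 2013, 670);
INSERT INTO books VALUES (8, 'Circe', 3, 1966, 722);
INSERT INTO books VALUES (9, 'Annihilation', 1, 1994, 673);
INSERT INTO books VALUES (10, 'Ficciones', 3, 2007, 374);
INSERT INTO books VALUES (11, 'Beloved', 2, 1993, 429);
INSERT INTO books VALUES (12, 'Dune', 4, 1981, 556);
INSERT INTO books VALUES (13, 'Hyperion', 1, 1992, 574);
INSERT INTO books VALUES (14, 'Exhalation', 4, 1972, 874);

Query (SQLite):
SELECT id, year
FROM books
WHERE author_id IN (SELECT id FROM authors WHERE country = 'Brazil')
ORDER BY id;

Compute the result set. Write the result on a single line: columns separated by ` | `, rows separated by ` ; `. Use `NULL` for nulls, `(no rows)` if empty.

Inner query: authors.id where country = 'Brazil'.
Outer: keep books rows whose author_id is in that set.
Inner query → {4}

2 | 2019 ; 7 | 2013 ; 12 | 1981 ; 14 | 1972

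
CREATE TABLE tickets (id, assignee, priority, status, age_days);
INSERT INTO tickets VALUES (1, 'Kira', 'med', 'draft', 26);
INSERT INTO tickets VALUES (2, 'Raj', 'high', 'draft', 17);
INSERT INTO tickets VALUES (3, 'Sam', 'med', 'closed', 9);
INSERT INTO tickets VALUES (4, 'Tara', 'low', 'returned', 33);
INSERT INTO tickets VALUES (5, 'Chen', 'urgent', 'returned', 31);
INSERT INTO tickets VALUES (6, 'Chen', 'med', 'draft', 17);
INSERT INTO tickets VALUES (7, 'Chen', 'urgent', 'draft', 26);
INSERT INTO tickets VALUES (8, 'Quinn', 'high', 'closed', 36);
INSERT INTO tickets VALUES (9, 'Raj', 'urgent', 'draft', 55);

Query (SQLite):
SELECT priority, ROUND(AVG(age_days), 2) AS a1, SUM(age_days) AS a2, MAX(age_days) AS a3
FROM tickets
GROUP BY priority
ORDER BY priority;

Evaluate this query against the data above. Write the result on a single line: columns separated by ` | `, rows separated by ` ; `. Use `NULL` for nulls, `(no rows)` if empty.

high | 26.5 | 53 | 36 ; low | 33 | 33 | 33 ; med | 17.33 | 52 | 26 ; urgent | 37.33 | 112 | 55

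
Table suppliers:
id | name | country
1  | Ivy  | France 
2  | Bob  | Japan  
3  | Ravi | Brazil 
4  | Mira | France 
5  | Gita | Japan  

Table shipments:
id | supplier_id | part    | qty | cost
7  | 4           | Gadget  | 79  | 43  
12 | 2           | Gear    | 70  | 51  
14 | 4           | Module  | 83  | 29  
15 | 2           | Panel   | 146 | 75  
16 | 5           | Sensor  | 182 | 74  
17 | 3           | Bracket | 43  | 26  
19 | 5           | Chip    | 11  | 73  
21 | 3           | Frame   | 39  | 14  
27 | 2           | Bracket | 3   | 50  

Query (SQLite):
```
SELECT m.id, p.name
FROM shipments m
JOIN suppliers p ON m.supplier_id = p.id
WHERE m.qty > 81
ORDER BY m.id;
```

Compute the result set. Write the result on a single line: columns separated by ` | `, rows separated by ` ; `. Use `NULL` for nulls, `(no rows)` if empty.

14 | Mira ; 15 | Bob ; 16 | Gita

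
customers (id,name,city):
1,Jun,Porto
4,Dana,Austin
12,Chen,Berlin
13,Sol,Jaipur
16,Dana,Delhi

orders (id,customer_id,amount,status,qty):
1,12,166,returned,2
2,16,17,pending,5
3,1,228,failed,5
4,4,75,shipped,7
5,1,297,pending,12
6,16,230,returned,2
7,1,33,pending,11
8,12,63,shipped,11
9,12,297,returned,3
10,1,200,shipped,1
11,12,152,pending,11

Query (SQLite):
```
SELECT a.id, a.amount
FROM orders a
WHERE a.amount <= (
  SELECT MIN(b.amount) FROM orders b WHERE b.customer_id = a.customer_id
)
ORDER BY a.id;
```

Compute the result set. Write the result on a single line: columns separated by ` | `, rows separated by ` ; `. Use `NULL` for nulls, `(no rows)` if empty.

For each orders row a, compute MIN(amount) over rows sharing a.customer_id.
Keep row a if a.amount <= that per-group MIN.
  customer_id=1: MIN(amount) = 33
  customer_id=4: MIN(amount) = 75
  customer_id=12: MIN(amount) = 63
  customer_id=16: MIN(amount) = 17

2 | 17 ; 4 | 75 ; 7 | 33 ; 8 | 63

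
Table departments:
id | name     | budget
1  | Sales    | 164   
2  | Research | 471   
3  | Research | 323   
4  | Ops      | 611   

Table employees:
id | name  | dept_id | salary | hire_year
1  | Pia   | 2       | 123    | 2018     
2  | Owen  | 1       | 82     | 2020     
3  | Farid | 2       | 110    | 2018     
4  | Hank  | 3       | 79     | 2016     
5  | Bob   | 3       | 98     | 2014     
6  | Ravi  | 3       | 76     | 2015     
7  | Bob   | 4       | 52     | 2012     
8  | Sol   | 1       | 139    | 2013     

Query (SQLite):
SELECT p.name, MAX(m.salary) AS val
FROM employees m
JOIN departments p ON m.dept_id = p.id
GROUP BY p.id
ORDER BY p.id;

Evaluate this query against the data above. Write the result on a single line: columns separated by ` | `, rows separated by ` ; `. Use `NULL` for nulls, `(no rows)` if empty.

Join each employees row to its departments via dept_id.
Group joined rows by departments.id; compute MAX(m.salary) per group.
  1: ids {2, 8} → MAX(m.salary)=139
  2: ids {1, 3} → MAX(m.salary)=123
  3: ids {4, 5, 6} → MAX(m.salary)=98
  4: ids {7} → MAX(m.salary)=52

Sales | 139 ; Research | 123 ; Research | 98 ; Ops | 52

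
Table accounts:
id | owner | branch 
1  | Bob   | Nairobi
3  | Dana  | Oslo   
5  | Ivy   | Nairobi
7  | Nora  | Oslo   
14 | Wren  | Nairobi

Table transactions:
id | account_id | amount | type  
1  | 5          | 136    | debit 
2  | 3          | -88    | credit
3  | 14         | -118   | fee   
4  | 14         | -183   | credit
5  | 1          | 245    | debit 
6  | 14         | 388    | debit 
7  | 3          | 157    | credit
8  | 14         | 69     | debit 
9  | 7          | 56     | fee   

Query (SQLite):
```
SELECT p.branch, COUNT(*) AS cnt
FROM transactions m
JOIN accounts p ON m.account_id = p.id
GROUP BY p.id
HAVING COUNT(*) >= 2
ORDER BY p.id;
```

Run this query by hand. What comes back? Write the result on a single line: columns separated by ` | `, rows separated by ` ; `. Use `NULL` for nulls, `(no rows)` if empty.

Oslo | 2 ; Nairobi | 4

Join each transactions row to its accounts via account_id.
Group joined rows by accounts.id; compute COUNT(*) per group.
HAVING: keep groups with count ≥ 2.
  1: ids {5} → COUNT(*)=1
  3: ids {2, 7} → COUNT(*)=2
  5: ids {1} → COUNT(*)=1
  7: ids {9} → COUNT(*)=1
  14: ids {3, 4, 6, 8} → COUNT(*)=4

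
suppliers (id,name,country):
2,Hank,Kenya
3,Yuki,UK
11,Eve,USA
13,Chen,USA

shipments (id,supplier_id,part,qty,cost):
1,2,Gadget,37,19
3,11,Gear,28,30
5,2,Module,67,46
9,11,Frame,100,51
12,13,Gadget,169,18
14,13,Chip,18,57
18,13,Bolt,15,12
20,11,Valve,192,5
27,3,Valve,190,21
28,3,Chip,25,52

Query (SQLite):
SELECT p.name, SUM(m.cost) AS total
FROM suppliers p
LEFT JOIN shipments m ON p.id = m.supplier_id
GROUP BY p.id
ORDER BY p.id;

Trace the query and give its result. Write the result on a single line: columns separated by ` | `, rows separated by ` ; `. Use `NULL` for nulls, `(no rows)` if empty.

LEFT JOIN keeps every suppliers row; unmatched ones get NULL for shipments columns.
Group by suppliers.id and compute SUM(m.cost). SUM over an all-NULL group is NULL.
  2: ids {1, 5} → SUM(m.cost)=65
  3: ids {27, 28} → SUM(m.cost)=73
  11: ids {3, 9, 20} → SUM(m.cost)=86
  13: ids {12, 14, 18} → SUM(m.cost)=87

Hank | 65 ; Yuki | 73 ; Eve | 86 ; Chen | 87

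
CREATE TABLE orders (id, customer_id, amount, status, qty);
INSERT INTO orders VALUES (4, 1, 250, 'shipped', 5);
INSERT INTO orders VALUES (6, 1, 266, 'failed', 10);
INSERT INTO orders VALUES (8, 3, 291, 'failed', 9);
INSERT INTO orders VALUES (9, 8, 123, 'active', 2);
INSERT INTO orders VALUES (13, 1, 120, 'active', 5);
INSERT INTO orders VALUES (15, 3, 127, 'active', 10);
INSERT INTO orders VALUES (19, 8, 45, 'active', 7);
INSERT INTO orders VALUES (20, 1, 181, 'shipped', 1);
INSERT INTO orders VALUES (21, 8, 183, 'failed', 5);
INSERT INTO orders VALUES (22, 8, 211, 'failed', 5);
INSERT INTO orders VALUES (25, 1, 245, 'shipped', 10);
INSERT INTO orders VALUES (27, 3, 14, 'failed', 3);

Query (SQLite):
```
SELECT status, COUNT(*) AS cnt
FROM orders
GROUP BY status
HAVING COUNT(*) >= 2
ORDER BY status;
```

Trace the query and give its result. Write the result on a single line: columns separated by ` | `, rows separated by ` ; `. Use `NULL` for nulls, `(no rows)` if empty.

active | 4 ; failed | 5 ; shipped | 3

Partition orders by status; compute COUNT(*) within each group.
HAVING: keep groups with count ≥ 2.
  active: ids {9, 13, 15, 19} → COUNT(*)=4
  failed: ids {6, 8, 21, 22, 27} → COUNT(*)=5
  shipped: ids {4, 20, 25} → COUNT(*)=3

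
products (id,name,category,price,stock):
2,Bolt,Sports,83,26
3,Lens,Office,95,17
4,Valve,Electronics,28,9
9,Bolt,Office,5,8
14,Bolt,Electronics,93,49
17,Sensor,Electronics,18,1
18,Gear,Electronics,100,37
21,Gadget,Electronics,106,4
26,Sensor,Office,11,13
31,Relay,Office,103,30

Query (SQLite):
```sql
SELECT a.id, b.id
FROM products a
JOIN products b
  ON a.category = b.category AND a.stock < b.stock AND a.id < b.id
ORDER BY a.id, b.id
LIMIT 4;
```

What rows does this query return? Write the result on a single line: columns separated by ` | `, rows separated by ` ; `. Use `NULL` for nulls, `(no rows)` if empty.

3 | 31 ; 4 | 14 ; 4 | 18 ; 9 | 26

Pairs (a,b) with same category, a.stock < b.stock, a.id < b.id.
category groups: Electronics:{4,14,17,18,21} Office:{3,9,26,31} Sports:{2}
Ordered by (a.id, b.id); first 4.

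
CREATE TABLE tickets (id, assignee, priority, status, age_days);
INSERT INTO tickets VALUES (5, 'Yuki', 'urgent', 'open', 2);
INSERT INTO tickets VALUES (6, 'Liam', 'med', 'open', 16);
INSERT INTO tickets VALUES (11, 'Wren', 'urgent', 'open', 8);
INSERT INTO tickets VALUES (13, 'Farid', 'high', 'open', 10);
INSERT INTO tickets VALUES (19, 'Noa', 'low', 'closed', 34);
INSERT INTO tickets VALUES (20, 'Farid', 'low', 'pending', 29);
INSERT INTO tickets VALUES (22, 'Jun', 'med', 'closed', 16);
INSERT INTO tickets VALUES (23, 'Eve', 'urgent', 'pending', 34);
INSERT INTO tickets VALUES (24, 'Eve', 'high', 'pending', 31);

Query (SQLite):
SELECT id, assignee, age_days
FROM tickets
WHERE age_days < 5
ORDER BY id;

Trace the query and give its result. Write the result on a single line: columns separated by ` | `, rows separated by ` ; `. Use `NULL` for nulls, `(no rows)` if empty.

5 | Yuki | 2

age_days < 5: ids {5}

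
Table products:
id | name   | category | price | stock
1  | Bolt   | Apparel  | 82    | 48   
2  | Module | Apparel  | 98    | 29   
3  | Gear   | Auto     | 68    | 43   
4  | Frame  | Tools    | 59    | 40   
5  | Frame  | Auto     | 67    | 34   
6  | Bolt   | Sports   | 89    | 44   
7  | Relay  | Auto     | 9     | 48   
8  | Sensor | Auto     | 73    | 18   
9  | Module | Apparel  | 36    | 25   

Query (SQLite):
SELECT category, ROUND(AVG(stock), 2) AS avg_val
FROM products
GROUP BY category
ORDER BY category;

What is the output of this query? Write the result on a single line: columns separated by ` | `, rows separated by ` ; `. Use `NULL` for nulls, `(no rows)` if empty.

Partition products by category; compute ROUND(AVG(stock), 2) within each group.
  Apparel: ids {1, 2, 9} → ROUND(AVG(stock), 2)=34
  Auto: ids {3, 5, 7, 8} → ROUND(AVG(stock), 2)=35.75
  Sports: ids {6} → ROUND(AVG(stock), 2)=44
  Tools: ids {4} → ROUND(AVG(stock), 2)=40

Apparel | 34 ; Auto | 35.75 ; Sports | 44 ; Tools | 40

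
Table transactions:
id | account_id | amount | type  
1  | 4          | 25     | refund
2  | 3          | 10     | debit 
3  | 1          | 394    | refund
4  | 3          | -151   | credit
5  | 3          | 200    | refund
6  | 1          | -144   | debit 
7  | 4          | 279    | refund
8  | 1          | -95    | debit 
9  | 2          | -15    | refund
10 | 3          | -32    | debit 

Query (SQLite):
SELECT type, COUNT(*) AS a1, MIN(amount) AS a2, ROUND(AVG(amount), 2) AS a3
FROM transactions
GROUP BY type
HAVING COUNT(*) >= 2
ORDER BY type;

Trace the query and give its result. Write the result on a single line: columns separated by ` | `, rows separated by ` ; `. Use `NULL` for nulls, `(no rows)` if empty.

debit | 4 | -144 | -65.25 ; refund | 5 | -15 | 176.6

Group transactions by type.
Per group compute: COUNT(*), MIN(amount), ROUND(AVG(amount), 2).
HAVING: drop groups with fewer than 2 rows.
  credit: ids {4} → COUNT(*)=1, MIN(amount)=-151, ROUND(AVG(amount), 2)=-151
  debit: ids {2, 6, 8, 10} → COUNT(*)=4, MIN(amount)=-144, ROUND(AVG(amount), 2)=-65.25
  refund: ids {1, 3, 5, 7, 9} → COUNT(*)=5, MIN(amount)=-15, ROUND(AVG(amount), 2)=176.6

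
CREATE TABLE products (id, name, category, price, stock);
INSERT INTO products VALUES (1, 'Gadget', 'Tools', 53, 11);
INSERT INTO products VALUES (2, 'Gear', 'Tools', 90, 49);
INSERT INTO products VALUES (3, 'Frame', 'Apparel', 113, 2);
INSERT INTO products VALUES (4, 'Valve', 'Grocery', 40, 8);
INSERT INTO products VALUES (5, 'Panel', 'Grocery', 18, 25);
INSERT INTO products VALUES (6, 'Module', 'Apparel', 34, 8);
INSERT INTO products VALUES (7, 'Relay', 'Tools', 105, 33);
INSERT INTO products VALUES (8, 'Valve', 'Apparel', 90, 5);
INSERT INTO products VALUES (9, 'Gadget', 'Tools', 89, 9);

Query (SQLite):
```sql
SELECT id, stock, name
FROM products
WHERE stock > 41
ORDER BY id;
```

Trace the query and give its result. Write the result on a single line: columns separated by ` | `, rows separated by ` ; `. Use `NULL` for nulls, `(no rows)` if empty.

2 | 49 | Gear

stock > 41: ids {2}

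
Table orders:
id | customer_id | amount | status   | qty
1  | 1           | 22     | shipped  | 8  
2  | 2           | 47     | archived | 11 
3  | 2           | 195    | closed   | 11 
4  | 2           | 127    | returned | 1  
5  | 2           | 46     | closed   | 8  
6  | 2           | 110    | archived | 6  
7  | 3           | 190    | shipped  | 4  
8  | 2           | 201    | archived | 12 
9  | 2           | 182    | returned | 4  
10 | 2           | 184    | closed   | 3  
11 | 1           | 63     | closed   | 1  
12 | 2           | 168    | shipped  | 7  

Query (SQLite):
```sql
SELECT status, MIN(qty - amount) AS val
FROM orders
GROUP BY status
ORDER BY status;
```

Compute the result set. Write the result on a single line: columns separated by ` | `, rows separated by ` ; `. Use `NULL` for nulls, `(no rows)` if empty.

archived | -189 ; closed | -184 ; returned | -178 ; shipped | -186

For each row compute qty - amount.
Group by status; take MIN of the expression per group.
  archived: ids {2, 6, 8} → MIN(qty - amount)=-189
  closed: ids {3, 5, 10, 11} → MIN(qty - amount)=-184
  returned: ids {4, 9} → MIN(qty - amount)=-178
  shipped: ids {1, 7, 12} → MIN(qty - amount)=-186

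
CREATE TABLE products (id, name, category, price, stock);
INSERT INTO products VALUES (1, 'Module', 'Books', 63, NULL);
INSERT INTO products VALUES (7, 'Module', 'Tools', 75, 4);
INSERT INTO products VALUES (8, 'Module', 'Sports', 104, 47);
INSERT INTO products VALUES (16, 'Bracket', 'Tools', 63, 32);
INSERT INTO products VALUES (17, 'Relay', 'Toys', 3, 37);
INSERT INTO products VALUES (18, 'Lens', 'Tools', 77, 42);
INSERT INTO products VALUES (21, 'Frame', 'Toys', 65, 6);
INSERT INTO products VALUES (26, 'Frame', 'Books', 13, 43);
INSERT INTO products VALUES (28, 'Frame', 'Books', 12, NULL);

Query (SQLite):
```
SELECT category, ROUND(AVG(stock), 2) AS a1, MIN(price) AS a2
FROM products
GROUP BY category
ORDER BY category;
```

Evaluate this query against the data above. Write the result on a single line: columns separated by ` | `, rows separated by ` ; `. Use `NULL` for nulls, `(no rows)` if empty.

Group products by category.
Per group compute: ROUND(AVG(stock), 2), MIN(price).
  Books: ids {1, 26, 28} → ROUND(AVG(stock), 2)=43, MIN(price)=12
  Sports: ids {8} → ROUND(AVG(stock), 2)=47, MIN(price)=104
  Tools: ids {7, 16, 18} → ROUND(AVG(stock), 2)=26, MIN(price)=63
  Toys: ids {17, 21} → ROUND(AVG(stock), 2)=21.5, MIN(price)=3

Books | 43 | 12 ; Sports | 47 | 104 ; Tools | 26 | 63 ; Toys | 21.5 | 3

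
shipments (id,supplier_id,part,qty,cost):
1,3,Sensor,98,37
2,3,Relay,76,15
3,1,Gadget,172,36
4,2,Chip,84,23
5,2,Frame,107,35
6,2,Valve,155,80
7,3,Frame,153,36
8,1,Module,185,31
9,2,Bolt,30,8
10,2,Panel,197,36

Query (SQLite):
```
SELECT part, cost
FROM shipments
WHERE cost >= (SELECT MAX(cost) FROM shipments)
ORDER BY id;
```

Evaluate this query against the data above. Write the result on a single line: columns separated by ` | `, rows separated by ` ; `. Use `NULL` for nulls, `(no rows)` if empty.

Scalar subquery: MAX(cost) over all shipments rows = 80.
Keep rows where cost >= that value.

Valve | 80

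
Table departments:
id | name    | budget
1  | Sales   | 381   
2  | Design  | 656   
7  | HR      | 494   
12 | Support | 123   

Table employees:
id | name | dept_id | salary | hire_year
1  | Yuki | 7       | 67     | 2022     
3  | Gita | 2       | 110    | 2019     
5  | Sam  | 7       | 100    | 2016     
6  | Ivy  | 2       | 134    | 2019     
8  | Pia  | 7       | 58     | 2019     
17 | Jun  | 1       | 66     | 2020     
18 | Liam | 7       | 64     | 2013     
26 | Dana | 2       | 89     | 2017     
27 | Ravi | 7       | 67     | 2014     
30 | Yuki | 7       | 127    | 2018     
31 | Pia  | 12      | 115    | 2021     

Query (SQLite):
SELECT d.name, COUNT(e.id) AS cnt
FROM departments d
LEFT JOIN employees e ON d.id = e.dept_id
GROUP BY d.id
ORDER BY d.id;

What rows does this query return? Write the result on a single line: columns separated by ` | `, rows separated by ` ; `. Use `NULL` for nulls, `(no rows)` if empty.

Sales | 1 ; Design | 3 ; HR | 6 ; Support | 1

LEFT JOIN keeps every departments row; unmatched ones get NULL for employees columns.
Group by departments.id and compute COUNT(e.id). COUNT(col) of an all-NULL group is 0.
  1: ids {17} → COUNT(e.id)=1
  2: ids {3, 6, 26} → COUNT(e.id)=3
  7: ids {1, 5, 8, 18, 27, 30} → COUNT(e.id)=6
  12: ids {31} → COUNT(e.id)=1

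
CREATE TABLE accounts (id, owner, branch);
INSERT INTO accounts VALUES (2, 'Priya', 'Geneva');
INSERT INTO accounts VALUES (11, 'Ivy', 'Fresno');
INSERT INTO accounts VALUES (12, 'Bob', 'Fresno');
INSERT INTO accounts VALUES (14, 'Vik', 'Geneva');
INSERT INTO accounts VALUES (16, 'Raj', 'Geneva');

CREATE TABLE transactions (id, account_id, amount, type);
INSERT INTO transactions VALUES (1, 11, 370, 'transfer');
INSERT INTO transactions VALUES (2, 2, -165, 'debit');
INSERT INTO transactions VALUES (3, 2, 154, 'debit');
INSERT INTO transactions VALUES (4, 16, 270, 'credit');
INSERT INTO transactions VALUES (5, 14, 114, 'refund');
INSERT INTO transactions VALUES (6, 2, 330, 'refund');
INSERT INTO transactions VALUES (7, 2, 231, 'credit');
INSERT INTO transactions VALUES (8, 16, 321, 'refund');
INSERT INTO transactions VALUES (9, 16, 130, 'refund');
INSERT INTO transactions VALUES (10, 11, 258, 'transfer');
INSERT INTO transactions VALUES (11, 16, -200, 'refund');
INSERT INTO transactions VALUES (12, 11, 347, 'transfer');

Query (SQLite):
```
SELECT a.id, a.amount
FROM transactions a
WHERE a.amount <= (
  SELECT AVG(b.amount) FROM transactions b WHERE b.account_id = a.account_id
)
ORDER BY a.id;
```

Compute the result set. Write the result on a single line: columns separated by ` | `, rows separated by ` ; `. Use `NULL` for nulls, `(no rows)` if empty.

For each transactions row a, compute AVG(amount) over rows sharing a.account_id.
Keep row a if a.amount <= that per-group AVG.
  account_id=2: AVG(amount) = 137.5
  account_id=11: AVG(amount) = 325.0
  account_id=14: AVG(amount) = 114.0
  account_id=16: AVG(amount) = 130.25

2 | -165 ; 5 | 114 ; 9 | 130 ; 10 | 258 ; 11 | -200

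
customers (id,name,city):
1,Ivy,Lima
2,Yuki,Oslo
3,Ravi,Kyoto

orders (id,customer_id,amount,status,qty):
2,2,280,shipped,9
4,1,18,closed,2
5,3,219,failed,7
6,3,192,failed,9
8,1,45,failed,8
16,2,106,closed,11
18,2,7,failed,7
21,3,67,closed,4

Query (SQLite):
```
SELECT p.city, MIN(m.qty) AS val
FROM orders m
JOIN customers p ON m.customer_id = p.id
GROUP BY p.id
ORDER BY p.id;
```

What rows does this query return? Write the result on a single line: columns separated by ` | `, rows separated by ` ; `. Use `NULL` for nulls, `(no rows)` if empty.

Join each orders row to its customers via customer_id.
Group joined rows by customers.id; compute MIN(m.qty) per group.
  1: ids {4, 8} → MIN(m.qty)=2
  2: ids {2, 16, 18} → MIN(m.qty)=7
  3: ids {5, 6, 21} → MIN(m.qty)=4

Lima | 2 ; Oslo | 7 ; Kyoto | 4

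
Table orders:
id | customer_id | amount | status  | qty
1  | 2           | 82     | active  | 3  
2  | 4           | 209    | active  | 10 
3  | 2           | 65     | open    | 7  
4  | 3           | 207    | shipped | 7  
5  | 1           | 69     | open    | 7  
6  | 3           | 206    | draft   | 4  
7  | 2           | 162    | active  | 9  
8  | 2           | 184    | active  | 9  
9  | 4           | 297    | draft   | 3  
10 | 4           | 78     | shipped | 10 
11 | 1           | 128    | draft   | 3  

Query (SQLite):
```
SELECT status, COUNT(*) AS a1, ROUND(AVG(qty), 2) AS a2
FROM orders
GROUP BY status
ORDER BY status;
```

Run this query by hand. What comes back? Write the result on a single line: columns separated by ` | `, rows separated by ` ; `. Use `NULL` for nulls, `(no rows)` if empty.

Group orders by status.
Per group compute: COUNT(*), ROUND(AVG(qty), 2).
  active: ids {1, 2, 7, 8} → COUNT(*)=4, ROUND(AVG(qty), 2)=7.75
  draft: ids {6, 9, 11} → COUNT(*)=3, ROUND(AVG(qty), 2)=3.33
  open: ids {3, 5} → COUNT(*)=2, ROUND(AVG(qty), 2)=7
  shipped: ids {4, 10} → COUNT(*)=2, ROUND(AVG(qty), 2)=8.5

active | 4 | 7.75 ; draft | 3 | 3.33 ; open | 2 | 7 ; shipped | 2 | 8.5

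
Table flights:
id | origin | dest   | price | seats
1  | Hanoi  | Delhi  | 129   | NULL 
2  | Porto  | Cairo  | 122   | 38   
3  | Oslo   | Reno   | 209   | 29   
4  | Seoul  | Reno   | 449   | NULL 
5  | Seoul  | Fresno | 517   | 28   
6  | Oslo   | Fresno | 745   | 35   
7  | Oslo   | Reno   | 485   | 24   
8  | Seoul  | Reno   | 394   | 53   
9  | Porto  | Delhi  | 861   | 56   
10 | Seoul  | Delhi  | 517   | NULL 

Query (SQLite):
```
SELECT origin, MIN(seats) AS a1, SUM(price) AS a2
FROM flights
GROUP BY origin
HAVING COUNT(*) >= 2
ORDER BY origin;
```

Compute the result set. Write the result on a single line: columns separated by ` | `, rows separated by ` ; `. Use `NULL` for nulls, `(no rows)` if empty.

Group flights by origin.
Per group compute: MIN(seats), SUM(price).
HAVING: drop groups with fewer than 2 rows.
  Hanoi: ids {1} → MIN(seats)=NULL, SUM(price)=129
  Oslo: ids {3, 6, 7} → MIN(seats)=24, SUM(price)=1439
  Porto: ids {2, 9} → MIN(seats)=38, SUM(price)=983
  Seoul: ids {4, 5, 8, 10} → MIN(seats)=28, SUM(price)=1877

Oslo | 24 | 1439 ; Porto | 38 | 983 ; Seoul | 28 | 1877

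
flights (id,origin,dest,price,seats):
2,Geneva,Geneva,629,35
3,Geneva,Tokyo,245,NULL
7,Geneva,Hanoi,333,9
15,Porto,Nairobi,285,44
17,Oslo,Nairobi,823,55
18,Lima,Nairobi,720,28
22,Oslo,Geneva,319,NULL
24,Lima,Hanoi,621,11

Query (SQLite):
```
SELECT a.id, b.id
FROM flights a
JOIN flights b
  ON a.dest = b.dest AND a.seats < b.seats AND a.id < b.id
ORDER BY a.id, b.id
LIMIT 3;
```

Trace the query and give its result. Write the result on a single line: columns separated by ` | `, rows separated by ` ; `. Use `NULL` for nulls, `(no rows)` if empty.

Pairs (a,b) with same dest, a.seats < b.seats, a.id < b.id.
dest groups: Geneva:{2,22} Hanoi:{7,24} Nairobi:{15,17,18} Tokyo:{3}
Ordered by (a.id, b.id); first 3.

7 | 24 ; 15 | 17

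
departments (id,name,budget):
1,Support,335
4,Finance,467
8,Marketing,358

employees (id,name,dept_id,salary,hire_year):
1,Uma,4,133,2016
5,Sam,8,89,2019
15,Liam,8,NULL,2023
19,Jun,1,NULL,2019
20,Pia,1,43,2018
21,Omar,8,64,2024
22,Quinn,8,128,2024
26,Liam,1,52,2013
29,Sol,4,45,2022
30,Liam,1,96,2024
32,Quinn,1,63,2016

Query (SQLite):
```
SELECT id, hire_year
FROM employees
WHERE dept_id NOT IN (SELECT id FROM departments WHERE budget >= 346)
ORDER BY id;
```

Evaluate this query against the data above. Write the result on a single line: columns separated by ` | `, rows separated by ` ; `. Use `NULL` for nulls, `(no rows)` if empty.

Inner query: departments.id where budget >= 346.
Outer: keep employees rows whose dept_id is not in that set.
Inner query → {4, 8}

19 | 2019 ; 20 | 2018 ; 26 | 2013 ; 30 | 2024 ; 32 | 2016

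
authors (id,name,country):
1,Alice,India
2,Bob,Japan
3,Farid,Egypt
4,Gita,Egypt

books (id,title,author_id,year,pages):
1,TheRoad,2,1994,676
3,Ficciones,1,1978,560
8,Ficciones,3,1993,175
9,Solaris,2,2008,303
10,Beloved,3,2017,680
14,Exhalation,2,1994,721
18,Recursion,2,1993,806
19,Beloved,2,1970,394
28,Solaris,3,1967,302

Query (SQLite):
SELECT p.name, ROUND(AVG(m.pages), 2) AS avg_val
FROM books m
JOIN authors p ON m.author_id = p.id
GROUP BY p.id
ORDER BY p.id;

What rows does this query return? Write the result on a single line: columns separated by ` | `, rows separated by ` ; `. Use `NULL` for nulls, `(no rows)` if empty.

Alice | 560 ; Bob | 580 ; Farid | 385.67

Join each books row to its authors via author_id.
Group joined rows by authors.id; compute ROUND(AVG(m.pages), 2) per group.
  1: ids {3} → ROUND(AVG(m.pages), 2)=560
  2: ids {1, 9, 14, 18, 19} → ROUND(AVG(m.pages), 2)=580
  3: ids {8, 10, 28} → ROUND(AVG(m.pages), 2)=385.67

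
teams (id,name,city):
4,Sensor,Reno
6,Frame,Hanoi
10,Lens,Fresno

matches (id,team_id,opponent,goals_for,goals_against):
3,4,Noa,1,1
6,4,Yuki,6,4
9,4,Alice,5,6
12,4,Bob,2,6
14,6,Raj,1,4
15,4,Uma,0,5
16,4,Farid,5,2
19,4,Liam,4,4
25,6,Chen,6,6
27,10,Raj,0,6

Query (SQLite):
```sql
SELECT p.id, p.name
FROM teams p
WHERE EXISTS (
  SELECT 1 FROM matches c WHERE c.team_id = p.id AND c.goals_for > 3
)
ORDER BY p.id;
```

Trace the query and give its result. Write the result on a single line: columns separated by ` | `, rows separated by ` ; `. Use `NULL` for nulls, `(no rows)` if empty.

4 | Sensor ; 6 | Frame

For each teams row, check whether any matches with matching team_id has goals_for > 3.
Keep rows where that is true.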